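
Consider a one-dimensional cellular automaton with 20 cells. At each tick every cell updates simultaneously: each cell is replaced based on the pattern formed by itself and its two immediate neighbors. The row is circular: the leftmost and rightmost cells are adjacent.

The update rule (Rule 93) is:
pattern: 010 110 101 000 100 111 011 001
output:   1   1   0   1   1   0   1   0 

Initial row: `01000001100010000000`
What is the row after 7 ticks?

01111101111011111111
01000101001010000001
01110101101011111101
01010101101010000101
01010101101011110101
01010101101010010101
01010101101011010101

01010101101011010101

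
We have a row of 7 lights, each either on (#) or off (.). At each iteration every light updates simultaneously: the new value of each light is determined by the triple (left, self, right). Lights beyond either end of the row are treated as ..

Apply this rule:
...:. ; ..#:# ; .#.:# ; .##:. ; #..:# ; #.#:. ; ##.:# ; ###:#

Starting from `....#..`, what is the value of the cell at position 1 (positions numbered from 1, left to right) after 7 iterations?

...###.
..#.###
.##..##
#.###.#
#..##.#
###.#.#
.##.#.#
position 1 holds .

.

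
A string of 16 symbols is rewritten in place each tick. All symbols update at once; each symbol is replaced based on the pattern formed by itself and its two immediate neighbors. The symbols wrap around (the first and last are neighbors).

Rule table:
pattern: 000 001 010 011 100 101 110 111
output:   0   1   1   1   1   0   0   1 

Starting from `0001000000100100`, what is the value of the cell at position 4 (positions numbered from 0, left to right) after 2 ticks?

0

0011100001111110
0111010011111101
position 4 holds 0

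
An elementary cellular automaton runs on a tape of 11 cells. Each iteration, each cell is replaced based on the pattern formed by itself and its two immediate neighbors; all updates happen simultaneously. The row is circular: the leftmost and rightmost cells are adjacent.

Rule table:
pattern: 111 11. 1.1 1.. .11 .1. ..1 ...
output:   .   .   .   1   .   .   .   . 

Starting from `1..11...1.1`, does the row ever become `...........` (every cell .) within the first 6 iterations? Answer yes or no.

.1...1.....
..1...1....
...1...1...
....1...1..
.....1...1.
......1...1
iteration 6 is ......1...1, still not uniform .

no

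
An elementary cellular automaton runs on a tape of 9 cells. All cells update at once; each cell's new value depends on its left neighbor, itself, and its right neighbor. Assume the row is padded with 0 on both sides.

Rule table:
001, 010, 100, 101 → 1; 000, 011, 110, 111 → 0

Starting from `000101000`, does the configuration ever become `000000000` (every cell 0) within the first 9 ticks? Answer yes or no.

no

001111100
010000010
111000111
000101000  (repeats tick 0; period 4)
tick 9: 001111100
tick 9 is 001111100, still not uniform 0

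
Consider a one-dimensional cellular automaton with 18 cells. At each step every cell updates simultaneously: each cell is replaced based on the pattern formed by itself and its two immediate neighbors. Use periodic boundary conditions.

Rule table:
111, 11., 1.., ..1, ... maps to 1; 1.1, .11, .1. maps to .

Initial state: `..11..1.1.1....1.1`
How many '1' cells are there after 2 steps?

11.111.....1111...
.1..1111111.111111
count of 1: 14

14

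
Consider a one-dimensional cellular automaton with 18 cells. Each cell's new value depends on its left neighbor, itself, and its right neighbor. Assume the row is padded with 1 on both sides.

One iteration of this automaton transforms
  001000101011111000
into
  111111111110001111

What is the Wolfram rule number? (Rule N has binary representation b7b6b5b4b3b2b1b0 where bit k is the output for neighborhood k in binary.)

127

position 11: 111 → 0  (bit 7 = 0)
position 14: 110 → 1  (bit 6 = 1)
position 7: 101 → 1  (bit 5 = 1)
position 0: 100 → 1  (bit 4 = 1)
position 10: 011 → 1  (bit 3 = 1)
position 2: 010 → 1  (bit 2 = 1)
position 1: 001 → 1  (bit 1 = 1)
position 4: 000 → 1  (bit 0 = 1)
bits b7..b0 = 01111111 = 127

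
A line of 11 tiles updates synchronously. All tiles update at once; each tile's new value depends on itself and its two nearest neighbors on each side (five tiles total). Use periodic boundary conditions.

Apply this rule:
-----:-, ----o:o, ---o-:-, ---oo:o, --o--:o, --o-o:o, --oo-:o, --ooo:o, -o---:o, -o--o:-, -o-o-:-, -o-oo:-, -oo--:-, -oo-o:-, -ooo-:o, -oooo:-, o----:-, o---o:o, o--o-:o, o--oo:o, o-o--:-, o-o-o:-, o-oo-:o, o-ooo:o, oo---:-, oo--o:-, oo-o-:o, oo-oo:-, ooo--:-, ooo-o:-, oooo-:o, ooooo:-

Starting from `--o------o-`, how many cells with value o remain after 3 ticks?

5

tick 1: o-oo---o-oo
tick 2: --o--o-o-oo
tick 3: -oo-oo---o-
count of o: 5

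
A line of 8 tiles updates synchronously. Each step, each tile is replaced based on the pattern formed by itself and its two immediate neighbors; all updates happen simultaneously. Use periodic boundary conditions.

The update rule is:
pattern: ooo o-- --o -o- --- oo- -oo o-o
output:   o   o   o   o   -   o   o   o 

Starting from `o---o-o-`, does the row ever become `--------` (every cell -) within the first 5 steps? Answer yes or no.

oo-ooooo
oooooooo
oooooooo  (fixed point — unchanged through step 5)
step 5 is oooooooo, still not uniform -

no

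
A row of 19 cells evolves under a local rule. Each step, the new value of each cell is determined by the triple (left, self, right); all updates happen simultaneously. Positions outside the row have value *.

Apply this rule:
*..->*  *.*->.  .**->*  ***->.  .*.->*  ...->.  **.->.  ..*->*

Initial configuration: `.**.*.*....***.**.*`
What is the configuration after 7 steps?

step 1: .*..*.**..**...*..*
step 2: .****.*.***.*.*****
step 3: .*....*.*...*.*....
step 4: .**..**.**.**.**..*
step 5: .*.***..*..*..*.***
step 6: .*.*..*********.*..
step 7: .*.****.........***

.*.****.........***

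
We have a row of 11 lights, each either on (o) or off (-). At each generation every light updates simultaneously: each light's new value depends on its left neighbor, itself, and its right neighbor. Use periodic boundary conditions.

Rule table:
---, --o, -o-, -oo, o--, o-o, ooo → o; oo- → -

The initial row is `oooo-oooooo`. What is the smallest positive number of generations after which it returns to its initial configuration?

11

ooo-ooooooo
oo-oooooooo
o-ooooooooo
-oooooooooo
oooooooooo-
ooooooooo-o
oooooooo-oo
ooooooo-ooo
oooooo-oooo
ooooo-ooooo
oooo-oooooo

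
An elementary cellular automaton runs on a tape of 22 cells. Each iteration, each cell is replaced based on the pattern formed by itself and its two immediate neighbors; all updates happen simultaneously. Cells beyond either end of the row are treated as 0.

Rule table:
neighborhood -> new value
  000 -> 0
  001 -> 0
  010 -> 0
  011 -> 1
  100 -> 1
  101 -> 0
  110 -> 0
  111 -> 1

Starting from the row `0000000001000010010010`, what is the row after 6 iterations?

0000000000100001001001
0000000000010000100100
0000000000001000010010
0000000000000100001001
0000000000000010000100
0000000000000001000010

0000000000000001000010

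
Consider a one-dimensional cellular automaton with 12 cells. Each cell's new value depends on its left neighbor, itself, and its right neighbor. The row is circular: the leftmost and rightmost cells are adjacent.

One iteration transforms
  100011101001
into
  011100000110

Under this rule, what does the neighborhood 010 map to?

0

At position 8 the neighborhood is 010; the next row has 0 there.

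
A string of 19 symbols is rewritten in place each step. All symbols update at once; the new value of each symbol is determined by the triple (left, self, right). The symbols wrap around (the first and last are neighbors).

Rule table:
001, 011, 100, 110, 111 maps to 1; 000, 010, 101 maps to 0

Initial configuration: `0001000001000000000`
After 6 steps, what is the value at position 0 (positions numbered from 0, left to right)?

0

step 1: 0010100010100000000
step 2: 0100010100010000000
step 3: 1010100010101000000
step 4: 0000010100000100001
step 5: 1000100010001010010
step 6: 0101010101010001100
position 0 holds 0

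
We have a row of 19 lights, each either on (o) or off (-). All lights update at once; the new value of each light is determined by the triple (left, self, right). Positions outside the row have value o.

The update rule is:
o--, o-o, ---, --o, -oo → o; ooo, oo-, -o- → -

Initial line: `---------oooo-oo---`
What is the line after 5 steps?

oooooooooo---oo-ooo
----------oooo-oo--
ooooooooooo---oo-oo
-----------oooo-oo-
oooooooooooo---oo-o

oooooooooooo---oo-o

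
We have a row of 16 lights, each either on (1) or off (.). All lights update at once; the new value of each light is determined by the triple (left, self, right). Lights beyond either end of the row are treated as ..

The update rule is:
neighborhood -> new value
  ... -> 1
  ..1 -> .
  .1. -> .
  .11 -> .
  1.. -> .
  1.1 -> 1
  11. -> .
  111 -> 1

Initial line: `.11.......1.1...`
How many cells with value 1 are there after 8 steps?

....11111..1..11
111..111........
.1....1..1111111
...11.....11111.
11....111..111..
...11..1....1..1
11.......11.....
...11111....1111
count of 1: 9

9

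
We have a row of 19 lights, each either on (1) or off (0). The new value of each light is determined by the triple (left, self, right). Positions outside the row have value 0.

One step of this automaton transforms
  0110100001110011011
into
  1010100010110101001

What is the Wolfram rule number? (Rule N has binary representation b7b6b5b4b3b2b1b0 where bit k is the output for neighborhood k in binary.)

198

position 10: 111 → 1  (bit 7 = 1)
position 2: 110 → 1  (bit 6 = 1)
position 3: 101 → 0  (bit 5 = 0)
position 5: 100 → 0  (bit 4 = 0)
position 1: 011 → 0  (bit 3 = 0)
position 4: 010 → 1  (bit 2 = 1)
position 0: 001 → 1  (bit 1 = 1)
position 6: 000 → 0  (bit 0 = 0)
bits b7..b0 = 11000110 = 198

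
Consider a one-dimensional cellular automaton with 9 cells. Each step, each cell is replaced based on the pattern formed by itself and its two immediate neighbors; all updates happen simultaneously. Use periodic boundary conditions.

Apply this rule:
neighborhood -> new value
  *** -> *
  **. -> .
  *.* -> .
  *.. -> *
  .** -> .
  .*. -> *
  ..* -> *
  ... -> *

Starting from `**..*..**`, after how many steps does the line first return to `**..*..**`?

4

*.*****.*
...***...
***.*.***
**..*..**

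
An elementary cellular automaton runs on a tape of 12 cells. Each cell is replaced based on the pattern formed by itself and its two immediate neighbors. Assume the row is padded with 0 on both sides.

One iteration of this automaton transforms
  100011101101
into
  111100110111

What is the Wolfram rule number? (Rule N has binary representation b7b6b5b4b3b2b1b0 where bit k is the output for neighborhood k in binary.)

position 5: 111 → 0  (bit 7 = 0)
position 6: 110 → 1  (bit 6 = 1)
position 7: 101 → 1  (bit 5 = 1)
position 1: 100 → 1  (bit 4 = 1)
position 4: 011 → 0  (bit 3 = 0)
position 0: 010 → 1  (bit 2 = 1)
position 3: 001 → 1  (bit 1 = 1)
position 2: 000 → 1  (bit 0 = 1)
bits b7..b0 = 01110111 = 119

119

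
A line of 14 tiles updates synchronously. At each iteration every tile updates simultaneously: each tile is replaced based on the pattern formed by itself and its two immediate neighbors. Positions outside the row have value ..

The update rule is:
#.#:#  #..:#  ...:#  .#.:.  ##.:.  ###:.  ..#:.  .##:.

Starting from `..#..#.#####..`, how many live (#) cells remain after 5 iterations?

#..#..#.....##
.#..#..####...
..#..#.....###
#..#..####....
.#..#.....####
count of #: 6

6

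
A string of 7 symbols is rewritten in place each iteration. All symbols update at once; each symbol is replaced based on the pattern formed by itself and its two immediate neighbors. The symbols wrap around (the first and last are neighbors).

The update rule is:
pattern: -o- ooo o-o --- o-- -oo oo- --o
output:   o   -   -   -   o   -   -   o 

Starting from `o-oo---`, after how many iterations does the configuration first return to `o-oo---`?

7

o---o-o
-o-oo--
oo---o-
--o-oo-
-oo---o
---o-oo
o-oo---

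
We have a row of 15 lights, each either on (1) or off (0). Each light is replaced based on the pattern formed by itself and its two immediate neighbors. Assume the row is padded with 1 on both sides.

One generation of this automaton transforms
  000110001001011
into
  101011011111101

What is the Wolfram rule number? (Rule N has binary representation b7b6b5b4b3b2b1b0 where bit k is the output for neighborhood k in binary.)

position 14: 111 → 1  (bit 7 = 1)
position 4: 110 → 1  (bit 6 = 1)
position 12: 101 → 1  (bit 5 = 1)
position 0: 100 → 1  (bit 4 = 1)
position 3: 011 → 0  (bit 3 = 0)
position 8: 010 → 1  (bit 2 = 1)
position 2: 001 → 1  (bit 1 = 1)
position 1: 000 → 0  (bit 0 = 0)
bits b7..b0 = 11110110 = 246

246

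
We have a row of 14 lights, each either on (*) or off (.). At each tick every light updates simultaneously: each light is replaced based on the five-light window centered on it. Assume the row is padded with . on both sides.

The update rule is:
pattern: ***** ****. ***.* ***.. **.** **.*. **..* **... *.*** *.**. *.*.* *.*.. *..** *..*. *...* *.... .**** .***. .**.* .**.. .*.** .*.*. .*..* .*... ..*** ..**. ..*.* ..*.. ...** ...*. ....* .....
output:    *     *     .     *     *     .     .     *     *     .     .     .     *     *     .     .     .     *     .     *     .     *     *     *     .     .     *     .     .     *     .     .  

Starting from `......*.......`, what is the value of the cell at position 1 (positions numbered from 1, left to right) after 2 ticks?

tick 1: .....*.*......
tick 2: ....***.*.....
position 1 holds .

.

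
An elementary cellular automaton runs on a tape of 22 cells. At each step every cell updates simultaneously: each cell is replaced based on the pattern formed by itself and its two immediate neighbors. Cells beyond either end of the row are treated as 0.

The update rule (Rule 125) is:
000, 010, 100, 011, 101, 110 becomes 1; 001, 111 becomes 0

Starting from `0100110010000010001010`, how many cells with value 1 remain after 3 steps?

0110111011111011101111
0111101110001110111001
0100111011101011101101
count of 1: 14

14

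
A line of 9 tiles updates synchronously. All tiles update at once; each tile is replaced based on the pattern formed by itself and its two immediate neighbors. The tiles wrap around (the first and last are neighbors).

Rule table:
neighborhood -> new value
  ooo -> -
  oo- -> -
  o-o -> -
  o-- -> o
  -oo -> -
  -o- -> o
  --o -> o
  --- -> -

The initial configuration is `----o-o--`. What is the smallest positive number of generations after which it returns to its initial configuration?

---oo-oo-
--o-----o
oooo---oo
----o-o--

4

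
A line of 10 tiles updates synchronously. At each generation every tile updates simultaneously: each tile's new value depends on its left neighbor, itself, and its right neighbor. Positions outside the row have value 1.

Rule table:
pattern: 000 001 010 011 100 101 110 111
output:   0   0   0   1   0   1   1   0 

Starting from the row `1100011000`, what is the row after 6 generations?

1000011000

generation 1: 0100011000
generation 2: 1000011000
generation 3: 1000011000  (fixed point — unchanged through generation 6)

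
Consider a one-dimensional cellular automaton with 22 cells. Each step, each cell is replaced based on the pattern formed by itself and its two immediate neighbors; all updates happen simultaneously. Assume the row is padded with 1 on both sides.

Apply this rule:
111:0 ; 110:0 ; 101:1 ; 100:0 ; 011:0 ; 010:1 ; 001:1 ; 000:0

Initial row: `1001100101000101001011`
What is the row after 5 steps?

0011000011000110001000

0010001111001111011100
0110010000010000100001
1000110000110001100010
0001000001000010000111
0011000011000110001000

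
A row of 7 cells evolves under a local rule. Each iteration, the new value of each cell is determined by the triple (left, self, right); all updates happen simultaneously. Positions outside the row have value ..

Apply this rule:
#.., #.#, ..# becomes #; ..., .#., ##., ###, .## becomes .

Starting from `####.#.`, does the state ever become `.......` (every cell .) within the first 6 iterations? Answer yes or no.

....#.#
...#.#.
..#.#.#
.#.#.#.
#.#.#.#
.#.#.#.
iteration 6 is .#.#.#., still not uniform .

no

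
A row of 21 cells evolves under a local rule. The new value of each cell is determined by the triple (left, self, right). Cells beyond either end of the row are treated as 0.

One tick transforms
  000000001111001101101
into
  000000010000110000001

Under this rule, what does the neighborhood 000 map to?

At position 0 the neighborhood is 000; the next row has 0 there.

0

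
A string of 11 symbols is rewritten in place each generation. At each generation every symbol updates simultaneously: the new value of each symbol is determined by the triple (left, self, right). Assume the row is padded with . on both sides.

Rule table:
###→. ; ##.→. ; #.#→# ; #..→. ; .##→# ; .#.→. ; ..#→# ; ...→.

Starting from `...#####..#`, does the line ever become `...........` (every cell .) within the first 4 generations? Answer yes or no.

..##.....#.
.##.....#..
##.....#...
#.....#....
generation 4 is #.....#...., still not uniform .

no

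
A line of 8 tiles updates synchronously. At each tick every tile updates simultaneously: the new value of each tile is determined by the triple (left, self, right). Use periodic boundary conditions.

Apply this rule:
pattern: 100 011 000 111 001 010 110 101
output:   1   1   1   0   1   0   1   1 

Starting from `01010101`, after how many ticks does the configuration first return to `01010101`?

10101010
01010101

2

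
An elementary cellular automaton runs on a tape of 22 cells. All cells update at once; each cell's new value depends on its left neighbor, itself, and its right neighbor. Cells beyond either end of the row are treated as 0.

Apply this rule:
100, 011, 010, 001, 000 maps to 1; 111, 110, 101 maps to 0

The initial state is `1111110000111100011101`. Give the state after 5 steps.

1000000011111000111100

step 1: 1000001111100011110001
step 2: 1111111000011110001111
step 3: 1000000111110001111000
step 4: 1111111100001111000111
step 5: 1000000011111000111100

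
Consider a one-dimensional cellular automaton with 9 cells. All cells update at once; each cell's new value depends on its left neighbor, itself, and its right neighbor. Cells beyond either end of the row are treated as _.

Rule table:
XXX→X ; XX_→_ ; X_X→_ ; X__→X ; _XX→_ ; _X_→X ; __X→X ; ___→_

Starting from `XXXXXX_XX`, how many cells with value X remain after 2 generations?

4

generation 1: _XXXX____
generation 2: X_XX_X___
count of X: 4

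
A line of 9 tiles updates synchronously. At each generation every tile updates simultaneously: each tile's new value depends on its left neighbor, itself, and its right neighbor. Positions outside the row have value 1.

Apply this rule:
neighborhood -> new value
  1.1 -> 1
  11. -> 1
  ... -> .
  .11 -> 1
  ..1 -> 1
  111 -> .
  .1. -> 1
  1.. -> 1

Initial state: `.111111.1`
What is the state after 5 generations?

1.......1

generation 1: 11....111
generation 2: .11..11..
generation 3: 111111111
generation 4: .........
generation 5: 1.......1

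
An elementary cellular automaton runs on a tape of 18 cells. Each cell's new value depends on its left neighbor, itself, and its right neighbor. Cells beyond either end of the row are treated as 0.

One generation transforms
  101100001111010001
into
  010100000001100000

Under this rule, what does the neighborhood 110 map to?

1

At position 3 the neighborhood is 110; the next row has 1 there.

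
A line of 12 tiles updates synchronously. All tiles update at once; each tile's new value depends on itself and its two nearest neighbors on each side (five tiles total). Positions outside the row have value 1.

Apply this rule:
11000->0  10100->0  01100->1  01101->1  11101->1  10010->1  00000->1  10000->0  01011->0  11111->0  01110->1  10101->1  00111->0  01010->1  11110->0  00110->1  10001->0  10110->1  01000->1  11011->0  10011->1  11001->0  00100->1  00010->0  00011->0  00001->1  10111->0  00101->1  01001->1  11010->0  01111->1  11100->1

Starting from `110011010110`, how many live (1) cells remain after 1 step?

step 1: 010111010110
count of 1: 7

7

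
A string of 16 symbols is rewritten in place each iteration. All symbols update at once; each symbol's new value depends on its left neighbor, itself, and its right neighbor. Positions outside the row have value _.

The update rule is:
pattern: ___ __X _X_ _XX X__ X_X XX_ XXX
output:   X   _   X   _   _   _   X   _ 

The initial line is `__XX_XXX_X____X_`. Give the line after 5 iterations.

X__X_X_X_X__X_X_

X__X___X_X_XX_X_
X__X_X_X_X__X_X_
X__X_X_X_X__X_X_  (fixed point — unchanged through iteration 5)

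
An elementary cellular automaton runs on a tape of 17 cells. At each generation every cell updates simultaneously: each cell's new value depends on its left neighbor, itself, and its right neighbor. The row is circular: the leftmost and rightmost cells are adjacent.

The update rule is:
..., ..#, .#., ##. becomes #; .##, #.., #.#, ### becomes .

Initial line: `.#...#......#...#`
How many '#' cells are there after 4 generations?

4

generation 1: .#.###.######.###
generation 2: .#...#......#...#  (repeats generation 0; period 2)
generation 4: .#...#......#...#
count of #: 4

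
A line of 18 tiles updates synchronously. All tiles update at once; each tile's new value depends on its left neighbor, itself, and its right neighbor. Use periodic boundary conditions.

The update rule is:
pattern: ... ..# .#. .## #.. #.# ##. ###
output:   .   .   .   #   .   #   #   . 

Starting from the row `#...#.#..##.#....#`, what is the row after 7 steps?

#................#

#....#...###.....#
#........#.#.....#
#.........#......#
#................#
#................#  (fixed point — unchanged through step 7)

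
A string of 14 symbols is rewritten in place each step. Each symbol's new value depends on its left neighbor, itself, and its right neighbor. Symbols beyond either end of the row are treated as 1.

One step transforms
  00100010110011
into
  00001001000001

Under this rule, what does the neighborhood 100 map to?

At position 0 the neighborhood is 100; the next row has 0 there.

0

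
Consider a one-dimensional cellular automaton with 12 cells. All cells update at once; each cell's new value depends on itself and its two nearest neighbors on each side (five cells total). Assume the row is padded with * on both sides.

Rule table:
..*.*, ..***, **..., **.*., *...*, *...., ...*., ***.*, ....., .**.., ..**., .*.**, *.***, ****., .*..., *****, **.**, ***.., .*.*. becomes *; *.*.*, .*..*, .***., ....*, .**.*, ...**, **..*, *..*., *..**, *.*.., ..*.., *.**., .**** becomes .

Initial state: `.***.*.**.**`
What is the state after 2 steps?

**.**.*..**.
***..*...*.*

***..*...*.*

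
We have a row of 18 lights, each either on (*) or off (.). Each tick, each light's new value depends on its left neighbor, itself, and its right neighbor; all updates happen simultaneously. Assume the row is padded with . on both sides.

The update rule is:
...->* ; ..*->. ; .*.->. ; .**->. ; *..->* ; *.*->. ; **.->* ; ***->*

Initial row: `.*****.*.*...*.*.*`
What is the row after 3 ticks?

tick 1: ..****....**......
tick 2: *..******..*******
tick 3: .*..******..******

.*..******..******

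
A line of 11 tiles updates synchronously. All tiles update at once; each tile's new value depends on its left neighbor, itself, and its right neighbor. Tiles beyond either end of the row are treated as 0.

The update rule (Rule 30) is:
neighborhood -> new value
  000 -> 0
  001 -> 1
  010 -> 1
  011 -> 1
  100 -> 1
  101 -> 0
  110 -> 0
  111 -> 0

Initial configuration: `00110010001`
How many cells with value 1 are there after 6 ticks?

7

01101111011
11001000010
10111100111
10100011100
10110110010
10100101111
count of 1: 7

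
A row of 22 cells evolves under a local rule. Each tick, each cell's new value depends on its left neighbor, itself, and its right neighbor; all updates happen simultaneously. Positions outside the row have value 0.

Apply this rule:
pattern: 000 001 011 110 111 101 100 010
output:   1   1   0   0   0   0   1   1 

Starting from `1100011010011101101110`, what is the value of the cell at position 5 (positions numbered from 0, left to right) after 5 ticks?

0011100011100000000001
1100011100011111111111
0011100011100000000000
1100011100011111111111  (repeats tick 2; period 2)
tick 5: 0011100011100000000000
position 5 holds 0

0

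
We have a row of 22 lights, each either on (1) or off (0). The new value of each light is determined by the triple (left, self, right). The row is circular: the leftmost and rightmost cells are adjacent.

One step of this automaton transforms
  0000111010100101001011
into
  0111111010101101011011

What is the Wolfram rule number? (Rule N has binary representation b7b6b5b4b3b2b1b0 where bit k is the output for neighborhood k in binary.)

207

position 5: 111 → 1  (bit 7 = 1)
position 6: 110 → 1  (bit 6 = 1)
position 7: 101 → 0  (bit 5 = 0)
position 0: 100 → 0  (bit 4 = 0)
position 4: 011 → 1  (bit 3 = 1)
position 8: 010 → 1  (bit 2 = 1)
position 3: 001 → 1  (bit 1 = 1)
position 1: 000 → 1  (bit 0 = 1)
bits b7..b0 = 11001111 = 207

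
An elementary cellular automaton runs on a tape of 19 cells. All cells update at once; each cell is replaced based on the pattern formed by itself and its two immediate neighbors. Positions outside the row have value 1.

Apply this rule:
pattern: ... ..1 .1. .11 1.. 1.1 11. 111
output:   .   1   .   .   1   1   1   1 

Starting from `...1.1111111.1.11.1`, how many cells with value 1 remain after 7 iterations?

1.1.1.1111111.1.11.
11.1.1.1111111.1.11
111.1.1.1111111.1.1
1111.1.1.1111111.1.
11111.1.1.1111111.1
111111.1.1.1111111.
1111111.1.1.1111111
count of 1: 16

16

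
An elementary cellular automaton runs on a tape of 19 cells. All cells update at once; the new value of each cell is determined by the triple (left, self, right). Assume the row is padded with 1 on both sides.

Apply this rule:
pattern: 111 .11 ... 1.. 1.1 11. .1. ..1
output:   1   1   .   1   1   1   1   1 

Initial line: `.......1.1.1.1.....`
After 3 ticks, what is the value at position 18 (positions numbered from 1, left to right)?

1.....111111111...1
11...11111111111.11
111.111111111111111
position 18 holds 1

1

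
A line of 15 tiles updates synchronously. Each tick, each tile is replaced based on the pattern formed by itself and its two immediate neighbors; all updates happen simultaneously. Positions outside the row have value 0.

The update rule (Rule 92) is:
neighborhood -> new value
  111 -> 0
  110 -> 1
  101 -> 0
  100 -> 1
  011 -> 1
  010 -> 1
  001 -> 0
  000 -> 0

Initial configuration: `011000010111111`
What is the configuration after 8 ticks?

011100010100001
010110010110001
010111010111001
010101010101101
010101010101101  (fixed point — unchanged through tick 8)

010101010101101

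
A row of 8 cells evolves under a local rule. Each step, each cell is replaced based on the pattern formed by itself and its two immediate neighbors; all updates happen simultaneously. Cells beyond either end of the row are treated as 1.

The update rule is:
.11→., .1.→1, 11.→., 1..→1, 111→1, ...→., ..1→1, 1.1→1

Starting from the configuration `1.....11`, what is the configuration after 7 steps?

step 1: .1...1.1
step 2: 111.111.
step 3: 11.1.1.1
step 4: 1.11111.
step 5: .1.111.1
step 6: 111.1.1.
step 7: 11.11111

11.11111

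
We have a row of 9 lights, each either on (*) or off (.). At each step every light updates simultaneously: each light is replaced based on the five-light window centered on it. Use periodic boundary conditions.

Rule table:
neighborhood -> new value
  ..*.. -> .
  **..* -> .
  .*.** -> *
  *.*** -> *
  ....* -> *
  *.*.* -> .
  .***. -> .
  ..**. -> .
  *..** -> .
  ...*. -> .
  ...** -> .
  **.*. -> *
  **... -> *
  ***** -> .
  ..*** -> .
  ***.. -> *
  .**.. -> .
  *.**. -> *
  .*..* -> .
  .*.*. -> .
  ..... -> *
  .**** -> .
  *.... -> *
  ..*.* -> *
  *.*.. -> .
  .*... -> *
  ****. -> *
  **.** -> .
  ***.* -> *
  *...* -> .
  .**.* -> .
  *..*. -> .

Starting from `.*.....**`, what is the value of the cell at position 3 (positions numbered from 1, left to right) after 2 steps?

step 1: *.****...
step 2: ***.***..
position 3 holds *

*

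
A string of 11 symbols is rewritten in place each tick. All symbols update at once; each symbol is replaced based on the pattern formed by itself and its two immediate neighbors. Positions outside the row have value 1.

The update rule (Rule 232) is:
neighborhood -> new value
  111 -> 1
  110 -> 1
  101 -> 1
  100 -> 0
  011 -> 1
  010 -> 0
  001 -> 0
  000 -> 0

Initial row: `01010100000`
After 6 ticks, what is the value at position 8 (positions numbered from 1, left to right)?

10101000000
11010000000
11100000000
11100000000  (fixed point — unchanged through tick 6)
position 8 holds 0

0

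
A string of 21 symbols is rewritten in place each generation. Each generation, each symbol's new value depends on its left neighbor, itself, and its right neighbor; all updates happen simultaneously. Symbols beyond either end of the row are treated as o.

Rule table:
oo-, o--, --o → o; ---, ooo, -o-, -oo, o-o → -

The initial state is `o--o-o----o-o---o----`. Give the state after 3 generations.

ooo---o--o---o-o-o--o
--oo-o-oo-o-o-----oo-
oo-o----o----o---o-o-

oo-o----o----o---o-o-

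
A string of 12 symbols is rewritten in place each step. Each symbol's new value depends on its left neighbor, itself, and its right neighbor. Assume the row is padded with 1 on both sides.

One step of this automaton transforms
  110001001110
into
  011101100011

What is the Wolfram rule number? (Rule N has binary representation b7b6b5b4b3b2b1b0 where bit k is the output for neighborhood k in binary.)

position 0: 111 → 0  (bit 7 = 0)
position 1: 110 → 1  (bit 6 = 1)
position 11: 101 → 1  (bit 5 = 1)
position 2: 100 → 1  (bit 4 = 1)
position 8: 011 → 0  (bit 3 = 0)
position 5: 010 → 1  (bit 2 = 1)
position 4: 001 → 0  (bit 1 = 0)
position 3: 000 → 1  (bit 0 = 1)
bits b7..b0 = 01110101 = 117

117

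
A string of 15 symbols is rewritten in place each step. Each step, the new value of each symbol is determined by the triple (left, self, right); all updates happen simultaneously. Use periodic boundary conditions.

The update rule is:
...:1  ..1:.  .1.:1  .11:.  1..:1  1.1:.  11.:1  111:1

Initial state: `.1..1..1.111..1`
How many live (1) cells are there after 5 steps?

8

.11.11.1..111.1
..1..1.11..11.1
1.11.1..11..1.1
1..1.11..11.1..
11.1..11..1.11.
count of 1: 8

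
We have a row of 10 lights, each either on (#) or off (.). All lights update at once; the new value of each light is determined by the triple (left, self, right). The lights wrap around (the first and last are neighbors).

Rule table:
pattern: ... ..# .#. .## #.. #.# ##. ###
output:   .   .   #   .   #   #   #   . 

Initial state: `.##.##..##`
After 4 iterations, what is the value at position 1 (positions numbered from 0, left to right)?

.

#.##.##..#
##.##.##..
.##.##.##.
..##.##.##
position 1 holds .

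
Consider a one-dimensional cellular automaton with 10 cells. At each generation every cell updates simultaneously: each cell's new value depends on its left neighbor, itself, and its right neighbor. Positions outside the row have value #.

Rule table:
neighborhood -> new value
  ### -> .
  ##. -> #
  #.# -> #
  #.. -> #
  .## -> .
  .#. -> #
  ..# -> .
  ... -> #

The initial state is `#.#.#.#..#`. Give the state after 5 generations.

####..###.

generation 1: ########..
generation 2: .......##.
generation 3: ######..##
generation 4: .....##...
generation 5: ####..###.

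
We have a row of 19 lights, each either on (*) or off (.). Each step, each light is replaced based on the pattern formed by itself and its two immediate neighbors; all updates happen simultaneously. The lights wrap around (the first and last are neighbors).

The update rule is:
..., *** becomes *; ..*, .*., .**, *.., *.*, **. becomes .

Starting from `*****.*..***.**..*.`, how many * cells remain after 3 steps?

8

.***......*........
..*..****...*******
......**..*..*****.
count of *: 8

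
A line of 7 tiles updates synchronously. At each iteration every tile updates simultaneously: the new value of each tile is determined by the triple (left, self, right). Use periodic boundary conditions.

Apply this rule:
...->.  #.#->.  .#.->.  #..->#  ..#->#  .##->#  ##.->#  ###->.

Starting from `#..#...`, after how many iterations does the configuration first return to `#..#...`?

iteration 1: .##.#.#
iteration 2: .##....
iteration 3: ####...
iteration 4: #..##.#
iteration 5: #####.#
iteration 6: ....#.#
iteration 7: #..#...

7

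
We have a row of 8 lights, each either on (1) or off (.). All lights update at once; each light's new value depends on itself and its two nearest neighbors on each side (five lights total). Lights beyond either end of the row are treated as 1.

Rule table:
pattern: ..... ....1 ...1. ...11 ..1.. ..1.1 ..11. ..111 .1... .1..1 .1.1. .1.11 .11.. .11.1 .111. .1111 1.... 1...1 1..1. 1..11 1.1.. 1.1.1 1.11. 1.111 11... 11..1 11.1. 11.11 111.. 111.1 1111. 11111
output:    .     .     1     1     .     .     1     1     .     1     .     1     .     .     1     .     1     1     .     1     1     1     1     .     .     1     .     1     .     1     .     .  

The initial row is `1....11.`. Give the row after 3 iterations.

.111..11

iteration 1: ..1.11.1
iteration 2: 1..11.1.
iteration 3: .111..11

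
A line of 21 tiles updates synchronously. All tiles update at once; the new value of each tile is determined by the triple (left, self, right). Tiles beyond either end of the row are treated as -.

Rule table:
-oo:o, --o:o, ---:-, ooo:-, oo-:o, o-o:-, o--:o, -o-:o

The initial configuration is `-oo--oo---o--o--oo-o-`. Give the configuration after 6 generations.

generation 1: oooooooo-ooooooooo-oo
generation 2: o------o-o-------o-oo
generation 3: oo----oo-oo-----oo-oo
generation 4: ooo--ooo-ooo---ooo-oo
generation 5: o-oooo-o-o-oo-oo-o-oo
generation 6: o-o--o-o-o-oo-oo-o-oo

o-o--o-o-o-oo-oo-o-oo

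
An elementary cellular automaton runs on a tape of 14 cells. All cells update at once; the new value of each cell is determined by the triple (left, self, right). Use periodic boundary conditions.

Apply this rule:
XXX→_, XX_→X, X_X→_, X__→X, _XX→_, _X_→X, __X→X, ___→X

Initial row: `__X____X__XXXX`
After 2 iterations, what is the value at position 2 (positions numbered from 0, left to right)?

_

XXXXXXXXXX___X
_________XXXX_
position 2 holds _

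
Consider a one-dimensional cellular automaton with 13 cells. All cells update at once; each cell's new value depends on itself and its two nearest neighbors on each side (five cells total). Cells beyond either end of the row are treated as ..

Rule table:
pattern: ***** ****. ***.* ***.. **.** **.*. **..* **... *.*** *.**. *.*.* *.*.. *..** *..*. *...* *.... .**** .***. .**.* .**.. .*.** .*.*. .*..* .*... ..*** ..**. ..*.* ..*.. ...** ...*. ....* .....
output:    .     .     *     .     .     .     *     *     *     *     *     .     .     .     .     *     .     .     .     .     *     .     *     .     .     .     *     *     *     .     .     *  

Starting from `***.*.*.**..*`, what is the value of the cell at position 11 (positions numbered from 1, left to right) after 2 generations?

*

..*.*.***.*.*
..*.***.*.*..
position 11 holds *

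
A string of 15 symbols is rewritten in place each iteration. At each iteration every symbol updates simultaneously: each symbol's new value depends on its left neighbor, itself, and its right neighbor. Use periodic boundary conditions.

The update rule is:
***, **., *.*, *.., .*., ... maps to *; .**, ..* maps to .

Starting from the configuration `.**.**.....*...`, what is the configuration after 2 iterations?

*..**.*****.***

..**.*****.****
*..**.*****.***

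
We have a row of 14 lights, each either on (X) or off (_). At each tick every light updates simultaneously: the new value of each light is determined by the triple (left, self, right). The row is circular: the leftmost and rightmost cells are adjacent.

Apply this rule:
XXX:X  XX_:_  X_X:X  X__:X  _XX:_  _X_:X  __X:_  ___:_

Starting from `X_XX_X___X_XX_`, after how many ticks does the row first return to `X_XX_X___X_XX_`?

tick 1: XX__XXX__XX__X
tick 2: X_X__X_X___X__
tick 3: XXXX_XXXX__XX_
tick 4: _XX_X_XX_X___X
tick 5: X__XXX__XXX__X
tick 6: _X__X_X__X_X__
tick 7: _XX_XXXX_XXXX_
tick 8: ___X_XX_X_XX_X
tick 9: X__XX__XXX__XX
tick 10: _X___X__X_X__X
tick 11: XXX__XX_XXXX_X
tick 12: XX_X___X_XX_X_
tick 13: __XXX__XX__XXX
tick 14: X__X_X___X__X_
tick 15: XX_XXXX__XX_XX
tick 16: X_X_XX_X___X_X
tick 17: _XXX__XXX__XX_
tick 18: __X_X__X_X___X
tick 19: X_XXXX_XXXX__X
tick 20: _X_XX_X_XX_X__
tick 21: _XX__XXX__XXX_
tick 22: ___X__X_X__X_X
tick 23: X__XX_XXXX_XXX
tick 24: _X___X_XX_X_XX
tick 25: XXX__XX__XXX__
tick 26: _X_X___X__X_X_
tick 27: _XXXX__XX_XXXX
tick 28: X_XX_X___X_XX_

28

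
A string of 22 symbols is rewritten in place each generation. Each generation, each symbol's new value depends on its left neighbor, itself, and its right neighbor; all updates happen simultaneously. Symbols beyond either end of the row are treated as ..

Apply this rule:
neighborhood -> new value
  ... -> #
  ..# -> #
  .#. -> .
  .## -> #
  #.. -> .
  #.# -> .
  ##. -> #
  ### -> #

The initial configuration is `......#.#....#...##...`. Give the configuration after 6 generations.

######.######.#####.##

######....###..####.##
######.######.#####.##
######.######.#####.##  (fixed point — unchanged through generation 6)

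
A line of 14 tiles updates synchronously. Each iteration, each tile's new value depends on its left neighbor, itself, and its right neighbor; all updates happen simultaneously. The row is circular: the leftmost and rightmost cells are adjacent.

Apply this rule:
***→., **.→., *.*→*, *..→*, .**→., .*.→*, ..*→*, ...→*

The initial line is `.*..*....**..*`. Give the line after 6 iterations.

.........**...

*********..***
.........**...
*********..***  (repeats iteration 1; period 2)
iteration 6: .........**...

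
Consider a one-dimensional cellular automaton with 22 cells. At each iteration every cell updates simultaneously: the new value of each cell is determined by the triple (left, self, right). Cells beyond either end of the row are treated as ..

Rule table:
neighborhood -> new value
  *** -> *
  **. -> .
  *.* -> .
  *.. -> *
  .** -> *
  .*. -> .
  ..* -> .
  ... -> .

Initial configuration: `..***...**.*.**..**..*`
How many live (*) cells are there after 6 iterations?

iteration 1: ..**.*..*....*.*.*.*..
iteration 2: ..*...*..*..........*.
iteration 3: ...*...*..*..........*
iteration 4: ....*...*..*..........
iteration 5: .....*...*..*.........
iteration 6: ......*...*..*........
count of *: 3

3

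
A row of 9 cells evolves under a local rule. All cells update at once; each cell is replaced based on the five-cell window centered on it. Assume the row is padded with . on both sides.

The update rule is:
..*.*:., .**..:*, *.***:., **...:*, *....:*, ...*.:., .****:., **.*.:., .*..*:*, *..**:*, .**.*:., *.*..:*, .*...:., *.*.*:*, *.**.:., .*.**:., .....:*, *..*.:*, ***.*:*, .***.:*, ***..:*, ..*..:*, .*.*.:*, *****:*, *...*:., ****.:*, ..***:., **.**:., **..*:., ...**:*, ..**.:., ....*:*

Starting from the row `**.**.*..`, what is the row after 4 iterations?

**.**.***

......*.*
*****..**
..***.*.*
**.**.***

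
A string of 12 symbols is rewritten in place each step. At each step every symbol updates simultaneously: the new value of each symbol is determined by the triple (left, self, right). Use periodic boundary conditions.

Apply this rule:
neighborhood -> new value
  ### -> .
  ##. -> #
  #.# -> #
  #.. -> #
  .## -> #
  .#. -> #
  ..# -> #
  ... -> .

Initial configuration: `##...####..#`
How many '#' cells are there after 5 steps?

.##.##..####
#########..#
........####
#......##..#
##....######
count of #: 8

8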